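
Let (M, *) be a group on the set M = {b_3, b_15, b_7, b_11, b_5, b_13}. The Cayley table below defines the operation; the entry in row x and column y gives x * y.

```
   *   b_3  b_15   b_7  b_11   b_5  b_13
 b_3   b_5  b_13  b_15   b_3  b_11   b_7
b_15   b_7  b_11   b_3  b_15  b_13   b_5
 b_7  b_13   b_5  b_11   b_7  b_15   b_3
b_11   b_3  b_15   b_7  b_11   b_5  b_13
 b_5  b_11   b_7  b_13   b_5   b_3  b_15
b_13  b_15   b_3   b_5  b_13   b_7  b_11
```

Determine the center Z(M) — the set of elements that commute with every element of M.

{b_11}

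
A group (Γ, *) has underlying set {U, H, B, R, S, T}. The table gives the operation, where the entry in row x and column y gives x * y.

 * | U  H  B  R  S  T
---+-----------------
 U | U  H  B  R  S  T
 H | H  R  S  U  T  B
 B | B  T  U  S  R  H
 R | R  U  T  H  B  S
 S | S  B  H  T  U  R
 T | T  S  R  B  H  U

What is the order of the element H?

3

The identity element is U (its row matches the header).
H^1 = H
H^2 = H * H = R
H^3 = R * H = U
The first power of H equal to the identity is H^3, so ord(H) = 3.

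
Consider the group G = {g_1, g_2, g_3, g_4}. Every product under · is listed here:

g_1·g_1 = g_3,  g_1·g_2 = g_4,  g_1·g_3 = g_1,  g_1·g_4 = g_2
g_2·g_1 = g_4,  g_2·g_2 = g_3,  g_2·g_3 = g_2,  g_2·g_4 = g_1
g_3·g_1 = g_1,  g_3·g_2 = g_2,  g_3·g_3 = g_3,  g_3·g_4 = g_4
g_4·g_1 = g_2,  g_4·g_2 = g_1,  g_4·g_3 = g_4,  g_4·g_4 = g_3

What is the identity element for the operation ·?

g_3

The identity e satisfies e·x = x for all x, so its row in the table reproduces the column headers.
Row g_3 reads: g_1, g_2, g_3, g_4 — exactly the header order. So g_3 is the identity.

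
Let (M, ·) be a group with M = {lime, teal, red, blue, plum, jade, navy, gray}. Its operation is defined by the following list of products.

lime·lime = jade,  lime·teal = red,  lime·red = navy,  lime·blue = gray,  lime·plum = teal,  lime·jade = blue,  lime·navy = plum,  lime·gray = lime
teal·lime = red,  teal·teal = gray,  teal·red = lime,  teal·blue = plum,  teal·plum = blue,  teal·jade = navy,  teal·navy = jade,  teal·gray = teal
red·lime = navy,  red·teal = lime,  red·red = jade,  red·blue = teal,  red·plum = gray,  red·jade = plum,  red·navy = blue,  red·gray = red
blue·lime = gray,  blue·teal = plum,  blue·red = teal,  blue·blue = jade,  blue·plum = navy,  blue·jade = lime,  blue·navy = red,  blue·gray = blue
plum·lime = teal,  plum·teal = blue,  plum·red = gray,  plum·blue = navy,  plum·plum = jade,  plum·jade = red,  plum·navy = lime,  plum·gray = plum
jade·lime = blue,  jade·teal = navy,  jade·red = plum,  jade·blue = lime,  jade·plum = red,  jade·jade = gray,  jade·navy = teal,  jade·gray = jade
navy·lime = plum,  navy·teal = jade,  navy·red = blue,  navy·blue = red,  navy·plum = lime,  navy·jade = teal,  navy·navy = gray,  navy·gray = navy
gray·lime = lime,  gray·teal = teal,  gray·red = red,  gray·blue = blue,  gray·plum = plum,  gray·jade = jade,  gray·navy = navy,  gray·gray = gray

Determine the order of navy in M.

2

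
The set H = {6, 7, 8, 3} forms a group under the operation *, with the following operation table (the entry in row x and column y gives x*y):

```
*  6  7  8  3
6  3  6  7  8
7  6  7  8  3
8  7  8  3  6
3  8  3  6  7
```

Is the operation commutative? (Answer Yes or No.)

Check whether the table is symmetric across its main diagonal.
Every entry (row x, col y) equals the entry (row y, col x), so H is abelian.
(In fact H ≅ the cyclic group Z_4.)

Yes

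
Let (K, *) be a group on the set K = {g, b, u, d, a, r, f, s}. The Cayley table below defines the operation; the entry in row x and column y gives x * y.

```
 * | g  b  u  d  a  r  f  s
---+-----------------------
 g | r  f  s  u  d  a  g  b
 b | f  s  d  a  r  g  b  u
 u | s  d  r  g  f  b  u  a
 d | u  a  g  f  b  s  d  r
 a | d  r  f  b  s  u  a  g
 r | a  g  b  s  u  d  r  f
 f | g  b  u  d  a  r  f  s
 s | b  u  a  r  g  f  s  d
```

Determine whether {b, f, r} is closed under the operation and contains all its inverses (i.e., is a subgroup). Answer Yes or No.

No

b * b = s, which is not in {b, f, r}.
The subset is not closed under *, so it is not a subgroup.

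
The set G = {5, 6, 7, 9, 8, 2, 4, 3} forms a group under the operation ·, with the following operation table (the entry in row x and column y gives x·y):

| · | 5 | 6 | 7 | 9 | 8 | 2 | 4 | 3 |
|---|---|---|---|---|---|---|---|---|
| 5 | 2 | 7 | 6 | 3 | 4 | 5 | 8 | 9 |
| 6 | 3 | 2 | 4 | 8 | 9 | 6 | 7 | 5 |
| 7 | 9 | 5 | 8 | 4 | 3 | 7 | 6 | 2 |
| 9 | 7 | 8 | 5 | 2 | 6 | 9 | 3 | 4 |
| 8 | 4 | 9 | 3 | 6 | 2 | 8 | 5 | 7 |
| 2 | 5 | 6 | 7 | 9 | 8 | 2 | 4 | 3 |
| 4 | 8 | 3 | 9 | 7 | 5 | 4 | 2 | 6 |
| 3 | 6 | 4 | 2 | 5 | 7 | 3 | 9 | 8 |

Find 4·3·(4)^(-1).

The identity is 2. In row 4, the entry 2 sits in column 4, so 4^(-1) = 4.
4·3 = 6
6·4 = 7

7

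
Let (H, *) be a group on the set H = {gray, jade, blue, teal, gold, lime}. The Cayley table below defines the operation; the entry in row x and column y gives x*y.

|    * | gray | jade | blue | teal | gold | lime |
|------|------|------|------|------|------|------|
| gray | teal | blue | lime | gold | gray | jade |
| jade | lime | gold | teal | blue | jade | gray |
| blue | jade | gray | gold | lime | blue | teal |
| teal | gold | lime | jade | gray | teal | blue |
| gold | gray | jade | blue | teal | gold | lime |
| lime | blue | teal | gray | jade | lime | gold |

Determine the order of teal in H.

The identity element is gold (its row matches the header).
teal^1 = teal
teal^2 = teal*teal = gray
teal^3 = gray*teal = gold
The first power of teal equal to the identity is teal^3, so ord(teal) = 3.
(Structurally, H here is isomorphic to the symmetric group S_3.)

3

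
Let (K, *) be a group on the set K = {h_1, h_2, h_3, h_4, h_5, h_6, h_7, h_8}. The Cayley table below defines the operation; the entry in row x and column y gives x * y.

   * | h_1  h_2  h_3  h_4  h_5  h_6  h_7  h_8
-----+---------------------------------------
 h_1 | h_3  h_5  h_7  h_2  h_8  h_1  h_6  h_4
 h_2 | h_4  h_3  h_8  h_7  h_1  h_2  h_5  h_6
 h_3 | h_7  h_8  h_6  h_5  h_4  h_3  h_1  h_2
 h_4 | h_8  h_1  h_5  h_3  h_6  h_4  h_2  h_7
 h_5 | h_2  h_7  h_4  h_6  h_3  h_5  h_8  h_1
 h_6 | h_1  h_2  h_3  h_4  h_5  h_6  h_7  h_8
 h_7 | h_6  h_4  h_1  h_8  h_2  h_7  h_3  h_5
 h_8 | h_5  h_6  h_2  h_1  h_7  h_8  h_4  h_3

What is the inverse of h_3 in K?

h_3

First locate the identity: row h_6 matches the header, so h_6 is the identity.
Scan row h_3 for h_6: h_3 * h_3 = h_6. Hence h_3^(-1) = h_3.
(Structurally, K here is isomorphic to the quaternion group Q_8.)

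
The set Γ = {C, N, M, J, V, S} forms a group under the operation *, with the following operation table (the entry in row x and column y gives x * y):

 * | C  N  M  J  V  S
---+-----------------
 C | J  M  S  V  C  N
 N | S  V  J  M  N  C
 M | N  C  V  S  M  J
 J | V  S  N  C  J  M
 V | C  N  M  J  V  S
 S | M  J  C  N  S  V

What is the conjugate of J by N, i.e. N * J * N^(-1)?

The identity is V. In row N, the entry V sits in column N, so N^(-1) = N.
N * J = M
M * N = C

C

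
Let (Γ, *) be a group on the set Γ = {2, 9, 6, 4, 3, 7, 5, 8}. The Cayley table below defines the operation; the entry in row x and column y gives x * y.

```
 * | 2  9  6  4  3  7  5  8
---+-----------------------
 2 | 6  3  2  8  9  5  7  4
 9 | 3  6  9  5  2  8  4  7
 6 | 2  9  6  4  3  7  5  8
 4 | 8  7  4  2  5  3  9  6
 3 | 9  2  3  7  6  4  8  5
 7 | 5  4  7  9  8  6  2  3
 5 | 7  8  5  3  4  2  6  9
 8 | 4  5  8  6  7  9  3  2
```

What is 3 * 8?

5

Read row 3, column 8: 3 * 8 = 5.
(Structurally, Γ here is isomorphic to the dihedral group D_4.)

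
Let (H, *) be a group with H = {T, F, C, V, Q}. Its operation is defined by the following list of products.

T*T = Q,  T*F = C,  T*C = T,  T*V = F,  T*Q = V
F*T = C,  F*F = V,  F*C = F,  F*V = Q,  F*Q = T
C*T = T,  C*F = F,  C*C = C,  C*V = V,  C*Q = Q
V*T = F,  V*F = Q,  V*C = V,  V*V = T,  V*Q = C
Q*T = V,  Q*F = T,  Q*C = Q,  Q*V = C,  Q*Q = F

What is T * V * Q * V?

F

T * V = F
F * Q = T
T * V = F
(Structurally, H here is isomorphic to the cyclic group Z_5.)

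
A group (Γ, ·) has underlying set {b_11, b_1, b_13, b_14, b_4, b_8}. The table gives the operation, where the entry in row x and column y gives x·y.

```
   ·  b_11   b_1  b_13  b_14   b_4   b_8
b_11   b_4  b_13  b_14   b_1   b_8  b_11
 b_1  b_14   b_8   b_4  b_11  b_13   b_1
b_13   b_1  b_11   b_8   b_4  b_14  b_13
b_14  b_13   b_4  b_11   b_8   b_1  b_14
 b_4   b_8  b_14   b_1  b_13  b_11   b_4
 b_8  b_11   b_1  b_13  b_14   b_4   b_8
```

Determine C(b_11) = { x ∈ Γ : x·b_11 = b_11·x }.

Compare row b_11 with column b_11 entry by entry.
b_4·b_11 = b_8 = b_11·b_4, so b_4 commutes with b_11.
b_13·b_11 = b_1 but b_11·b_13 = b_14, so b_13 does not.
Collecting the elements that commute with b_11: C(b_11) = {b_11, b_4, b_8}.

{b_11, b_4, b_8}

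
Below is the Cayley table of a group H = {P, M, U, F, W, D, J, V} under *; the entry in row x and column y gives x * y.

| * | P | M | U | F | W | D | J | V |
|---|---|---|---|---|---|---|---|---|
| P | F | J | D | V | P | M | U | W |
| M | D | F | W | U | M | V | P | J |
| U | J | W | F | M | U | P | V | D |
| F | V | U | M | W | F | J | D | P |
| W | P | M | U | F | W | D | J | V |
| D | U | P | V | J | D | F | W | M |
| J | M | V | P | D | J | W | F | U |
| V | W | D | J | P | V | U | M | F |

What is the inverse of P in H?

First locate the identity: row W matches the header, so W is the identity.
Scan row P for W: P * V = W. Hence P^(-1) = V.

V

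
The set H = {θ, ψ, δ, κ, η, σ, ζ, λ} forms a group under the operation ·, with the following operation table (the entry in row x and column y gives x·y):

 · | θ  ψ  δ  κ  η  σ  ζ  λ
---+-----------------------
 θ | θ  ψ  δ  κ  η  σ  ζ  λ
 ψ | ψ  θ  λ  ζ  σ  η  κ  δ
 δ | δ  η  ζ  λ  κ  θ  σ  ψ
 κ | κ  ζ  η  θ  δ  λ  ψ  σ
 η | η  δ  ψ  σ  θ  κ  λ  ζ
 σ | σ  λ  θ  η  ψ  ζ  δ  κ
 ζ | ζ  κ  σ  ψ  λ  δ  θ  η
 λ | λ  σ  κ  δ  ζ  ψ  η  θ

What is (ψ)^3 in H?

ψ

ψ^1 = ψ
ψ^2 = ψ·ψ = θ
ψ^3 = θ·ψ = ψ
(Structurally, H here is isomorphic to the dihedral group D_4.)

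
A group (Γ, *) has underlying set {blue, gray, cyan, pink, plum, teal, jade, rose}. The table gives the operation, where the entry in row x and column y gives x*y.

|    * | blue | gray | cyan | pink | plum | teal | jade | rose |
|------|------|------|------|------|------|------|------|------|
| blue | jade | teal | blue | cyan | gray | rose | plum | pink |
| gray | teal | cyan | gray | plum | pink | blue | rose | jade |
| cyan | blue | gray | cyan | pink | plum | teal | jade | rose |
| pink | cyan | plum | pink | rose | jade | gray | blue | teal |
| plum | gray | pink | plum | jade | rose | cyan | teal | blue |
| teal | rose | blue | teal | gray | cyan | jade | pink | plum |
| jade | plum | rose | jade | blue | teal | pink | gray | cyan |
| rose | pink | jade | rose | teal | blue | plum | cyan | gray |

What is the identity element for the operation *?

cyan

The identity e satisfies e*x = x for all x, so its row in the table reproduces the column headers.
Row cyan reads: blue, gray, cyan, pink, plum, teal, jade, rose — exactly the header order. So cyan is the identity.
(Structurally, Γ here is isomorphic to the cyclic group Z_8.)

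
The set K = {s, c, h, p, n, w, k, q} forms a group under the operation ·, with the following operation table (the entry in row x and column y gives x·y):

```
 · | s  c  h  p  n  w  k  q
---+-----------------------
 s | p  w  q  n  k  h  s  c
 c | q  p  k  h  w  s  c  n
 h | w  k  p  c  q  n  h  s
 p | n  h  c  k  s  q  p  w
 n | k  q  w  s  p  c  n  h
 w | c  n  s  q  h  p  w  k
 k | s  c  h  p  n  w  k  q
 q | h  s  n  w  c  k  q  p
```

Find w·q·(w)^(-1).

q

The identity is k. In row w, the entry k sits in column q, so w^(-1) = q.
w·q = k
k·q = q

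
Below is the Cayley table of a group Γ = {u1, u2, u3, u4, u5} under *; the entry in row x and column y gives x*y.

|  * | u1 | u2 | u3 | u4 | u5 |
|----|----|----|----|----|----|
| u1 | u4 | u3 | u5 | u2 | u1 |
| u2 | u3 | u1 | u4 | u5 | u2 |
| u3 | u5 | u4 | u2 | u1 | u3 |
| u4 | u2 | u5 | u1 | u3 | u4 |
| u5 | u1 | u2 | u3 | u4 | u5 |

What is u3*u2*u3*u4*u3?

u4

u3*u2 = u4
u4*u3 = u1
u1*u4 = u2
u2*u3 = u4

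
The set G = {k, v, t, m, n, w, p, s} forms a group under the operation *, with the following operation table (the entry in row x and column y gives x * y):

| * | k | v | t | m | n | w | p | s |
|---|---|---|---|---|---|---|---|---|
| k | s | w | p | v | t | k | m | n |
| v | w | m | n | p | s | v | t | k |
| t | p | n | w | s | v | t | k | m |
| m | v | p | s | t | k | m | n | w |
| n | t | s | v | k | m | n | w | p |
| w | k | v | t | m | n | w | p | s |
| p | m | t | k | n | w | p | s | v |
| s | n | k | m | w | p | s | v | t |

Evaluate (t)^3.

t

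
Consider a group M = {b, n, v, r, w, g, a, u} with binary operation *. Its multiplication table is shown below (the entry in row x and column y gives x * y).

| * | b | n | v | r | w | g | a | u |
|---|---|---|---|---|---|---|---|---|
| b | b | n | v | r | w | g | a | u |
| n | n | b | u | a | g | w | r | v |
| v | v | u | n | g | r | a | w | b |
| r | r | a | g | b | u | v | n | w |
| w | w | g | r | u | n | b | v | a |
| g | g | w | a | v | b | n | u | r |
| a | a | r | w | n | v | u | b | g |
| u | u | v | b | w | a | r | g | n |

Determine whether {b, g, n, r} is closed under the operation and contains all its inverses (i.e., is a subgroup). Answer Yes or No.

n * g = w, which is not in {b, g, n, r}.
The subset is not closed under *, so it is not a subgroup.

No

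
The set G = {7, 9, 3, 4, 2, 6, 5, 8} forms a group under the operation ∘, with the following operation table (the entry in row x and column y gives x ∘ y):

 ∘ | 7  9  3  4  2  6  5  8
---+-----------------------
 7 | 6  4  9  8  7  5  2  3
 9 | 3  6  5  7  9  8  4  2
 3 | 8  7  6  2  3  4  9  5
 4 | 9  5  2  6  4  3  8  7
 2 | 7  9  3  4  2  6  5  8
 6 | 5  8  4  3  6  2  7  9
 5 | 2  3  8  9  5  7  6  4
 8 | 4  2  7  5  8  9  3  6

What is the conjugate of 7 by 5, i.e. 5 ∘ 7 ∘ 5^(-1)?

The identity is 2. In row 5, the entry 2 sits in column 7, so 5^(-1) = 7.
5 ∘ 7 = 2
2 ∘ 7 = 7

7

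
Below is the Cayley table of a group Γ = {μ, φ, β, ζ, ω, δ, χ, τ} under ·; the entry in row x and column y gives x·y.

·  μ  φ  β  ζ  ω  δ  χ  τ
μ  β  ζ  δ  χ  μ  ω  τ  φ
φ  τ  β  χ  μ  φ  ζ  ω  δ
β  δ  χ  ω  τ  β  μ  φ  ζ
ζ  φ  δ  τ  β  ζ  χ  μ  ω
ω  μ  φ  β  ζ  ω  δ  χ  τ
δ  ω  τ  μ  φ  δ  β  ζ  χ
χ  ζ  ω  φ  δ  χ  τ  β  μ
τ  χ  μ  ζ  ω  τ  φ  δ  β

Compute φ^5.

φ^1 = φ
φ^2 = φ·φ = β
φ^3 = β·φ = χ
φ^4 = χ·φ = ω
φ^5 = ω·φ = φ

φ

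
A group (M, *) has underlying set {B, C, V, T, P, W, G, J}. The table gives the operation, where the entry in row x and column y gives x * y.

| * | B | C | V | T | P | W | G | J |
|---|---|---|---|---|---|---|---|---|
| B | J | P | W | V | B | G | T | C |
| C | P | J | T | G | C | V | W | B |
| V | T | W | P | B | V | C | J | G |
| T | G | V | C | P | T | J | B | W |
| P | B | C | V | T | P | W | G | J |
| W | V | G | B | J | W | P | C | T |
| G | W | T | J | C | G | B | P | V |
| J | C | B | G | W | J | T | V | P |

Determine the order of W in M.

2

The identity element is P (its row matches the header).
W^1 = W
W^2 = W * W = P
The first power of W equal to the identity is W^2, so ord(W) = 2.
(Structurally, M here is isomorphic to the dihedral group D_4.)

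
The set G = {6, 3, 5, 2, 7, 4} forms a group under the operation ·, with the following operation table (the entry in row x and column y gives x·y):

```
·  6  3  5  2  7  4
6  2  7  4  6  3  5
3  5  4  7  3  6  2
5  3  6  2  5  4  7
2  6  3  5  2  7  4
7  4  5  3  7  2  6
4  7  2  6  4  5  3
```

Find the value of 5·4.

Read row 5, column 4: 5·4 = 7.

7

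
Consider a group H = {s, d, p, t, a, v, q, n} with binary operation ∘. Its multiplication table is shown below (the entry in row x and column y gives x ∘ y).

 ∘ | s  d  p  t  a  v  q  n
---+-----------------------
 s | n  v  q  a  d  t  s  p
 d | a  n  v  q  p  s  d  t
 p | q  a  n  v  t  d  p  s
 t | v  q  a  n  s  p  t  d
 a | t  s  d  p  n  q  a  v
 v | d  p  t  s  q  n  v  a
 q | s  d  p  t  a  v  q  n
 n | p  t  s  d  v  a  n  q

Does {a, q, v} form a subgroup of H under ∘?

No

a ∘ a = n, which is not in {a, q, v}.
The subset is not closed under ∘, so it is not a subgroup.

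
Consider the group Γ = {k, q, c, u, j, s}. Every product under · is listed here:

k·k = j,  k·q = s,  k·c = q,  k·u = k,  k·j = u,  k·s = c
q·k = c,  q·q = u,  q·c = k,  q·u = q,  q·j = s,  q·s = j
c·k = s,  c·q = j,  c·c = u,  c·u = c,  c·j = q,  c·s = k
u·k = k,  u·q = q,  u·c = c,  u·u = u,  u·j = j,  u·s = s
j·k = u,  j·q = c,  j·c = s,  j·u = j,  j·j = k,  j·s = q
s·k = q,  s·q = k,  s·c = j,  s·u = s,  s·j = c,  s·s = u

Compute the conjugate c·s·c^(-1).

q

The identity is u. In row c, the entry u sits in column c, so c^(-1) = c.
c·s = k
k·c = q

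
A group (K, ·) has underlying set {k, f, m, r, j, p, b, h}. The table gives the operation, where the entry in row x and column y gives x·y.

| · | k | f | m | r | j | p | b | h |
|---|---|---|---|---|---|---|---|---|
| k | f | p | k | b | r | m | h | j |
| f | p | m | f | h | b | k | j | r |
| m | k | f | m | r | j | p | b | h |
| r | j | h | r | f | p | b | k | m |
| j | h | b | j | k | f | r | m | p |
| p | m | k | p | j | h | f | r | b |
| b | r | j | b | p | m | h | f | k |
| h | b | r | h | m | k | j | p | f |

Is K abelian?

No

h·p = j but p·h = b.
Since h and p do not commute, K is not abelian.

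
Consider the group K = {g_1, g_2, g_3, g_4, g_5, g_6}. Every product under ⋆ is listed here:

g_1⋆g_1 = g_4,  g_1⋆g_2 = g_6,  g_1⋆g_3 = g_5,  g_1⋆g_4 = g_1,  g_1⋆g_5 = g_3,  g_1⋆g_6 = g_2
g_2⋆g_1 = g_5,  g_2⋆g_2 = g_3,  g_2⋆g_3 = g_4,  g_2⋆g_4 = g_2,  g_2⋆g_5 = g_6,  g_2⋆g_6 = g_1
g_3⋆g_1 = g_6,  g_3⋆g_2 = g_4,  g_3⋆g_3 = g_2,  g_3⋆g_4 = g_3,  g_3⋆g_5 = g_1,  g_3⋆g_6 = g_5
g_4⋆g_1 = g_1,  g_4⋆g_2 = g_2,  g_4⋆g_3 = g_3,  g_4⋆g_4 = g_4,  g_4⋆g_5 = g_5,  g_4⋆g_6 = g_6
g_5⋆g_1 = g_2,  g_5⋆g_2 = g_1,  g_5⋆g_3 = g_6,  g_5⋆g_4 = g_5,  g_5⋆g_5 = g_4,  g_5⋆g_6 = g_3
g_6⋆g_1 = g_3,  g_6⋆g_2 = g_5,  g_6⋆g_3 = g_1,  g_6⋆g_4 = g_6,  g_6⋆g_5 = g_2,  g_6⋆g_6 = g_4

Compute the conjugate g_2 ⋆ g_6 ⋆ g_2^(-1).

g_5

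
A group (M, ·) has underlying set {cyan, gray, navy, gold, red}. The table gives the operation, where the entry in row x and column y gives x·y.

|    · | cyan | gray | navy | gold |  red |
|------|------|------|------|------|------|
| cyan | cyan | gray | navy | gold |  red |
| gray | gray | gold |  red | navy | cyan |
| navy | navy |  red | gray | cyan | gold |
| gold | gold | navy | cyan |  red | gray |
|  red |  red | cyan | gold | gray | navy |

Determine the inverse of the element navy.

gold

First locate the identity: row cyan matches the header, so cyan is the identity.
Scan row navy for cyan: navy·gold = cyan. Hence navy^(-1) = gold.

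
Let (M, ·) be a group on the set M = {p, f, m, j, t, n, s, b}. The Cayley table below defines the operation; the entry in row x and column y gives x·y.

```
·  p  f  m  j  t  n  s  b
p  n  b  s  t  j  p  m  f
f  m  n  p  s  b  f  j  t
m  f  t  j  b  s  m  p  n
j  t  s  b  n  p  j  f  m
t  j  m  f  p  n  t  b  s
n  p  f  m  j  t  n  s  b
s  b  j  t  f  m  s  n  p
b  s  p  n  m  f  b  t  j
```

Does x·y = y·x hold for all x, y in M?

No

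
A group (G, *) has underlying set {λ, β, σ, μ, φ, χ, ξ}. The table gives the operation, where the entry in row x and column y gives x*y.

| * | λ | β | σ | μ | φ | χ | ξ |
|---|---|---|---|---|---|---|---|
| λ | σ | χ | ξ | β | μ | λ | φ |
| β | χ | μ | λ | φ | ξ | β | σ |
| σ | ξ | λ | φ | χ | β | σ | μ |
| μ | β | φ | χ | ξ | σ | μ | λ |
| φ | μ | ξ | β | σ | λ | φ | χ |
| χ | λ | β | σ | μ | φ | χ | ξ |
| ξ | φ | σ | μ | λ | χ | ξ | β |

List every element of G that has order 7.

Identity is χ. Compute the order of each non-identity element by repeated multiplication:
  λ: λ → σ → ξ → φ → μ → β → χ  (order 7)
  β: β → μ → φ → ξ → σ → λ → χ  (order 7)
  σ: σ → φ → β → λ → ξ → μ → χ  (order 7)
  μ: μ → ξ → λ → β → φ → σ → χ  (order 7)
  φ: φ → λ → μ → σ → β → ξ → χ  (order 7)
  ξ: ξ → β → σ → μ → λ → φ → χ  (order 7)
Elements of order 7: {β, λ, μ, ξ, σ, φ}.
(Structurally, G here is isomorphic to the cyclic group Z_7.)

{β, λ, μ, ξ, σ, φ}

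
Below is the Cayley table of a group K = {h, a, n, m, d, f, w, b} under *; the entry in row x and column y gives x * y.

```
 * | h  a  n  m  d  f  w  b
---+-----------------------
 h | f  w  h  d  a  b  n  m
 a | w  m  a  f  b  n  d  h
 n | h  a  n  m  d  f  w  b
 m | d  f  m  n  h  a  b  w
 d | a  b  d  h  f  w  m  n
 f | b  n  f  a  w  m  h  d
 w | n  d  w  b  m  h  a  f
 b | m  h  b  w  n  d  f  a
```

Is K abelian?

Yes

Check whether the table is symmetric across its main diagonal.
Every entry (row x, col y) equals the entry (row y, col x), so K is abelian.
(In fact K ≅ the cyclic group Z_8.)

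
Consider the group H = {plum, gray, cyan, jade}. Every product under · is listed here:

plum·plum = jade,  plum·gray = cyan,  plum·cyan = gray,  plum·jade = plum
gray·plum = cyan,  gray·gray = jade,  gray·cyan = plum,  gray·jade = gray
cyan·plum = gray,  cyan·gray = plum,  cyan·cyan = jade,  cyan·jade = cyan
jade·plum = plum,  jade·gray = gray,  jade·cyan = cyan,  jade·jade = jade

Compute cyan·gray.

Read row cyan, column gray: cyan·gray = plum.

plum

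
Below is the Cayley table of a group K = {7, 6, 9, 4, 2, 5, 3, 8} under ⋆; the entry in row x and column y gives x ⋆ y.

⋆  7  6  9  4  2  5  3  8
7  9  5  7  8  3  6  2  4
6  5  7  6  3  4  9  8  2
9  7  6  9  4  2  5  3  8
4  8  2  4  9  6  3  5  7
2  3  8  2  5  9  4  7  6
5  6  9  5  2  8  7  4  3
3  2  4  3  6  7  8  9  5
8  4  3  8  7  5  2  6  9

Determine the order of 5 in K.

4

The identity element is 9 (its row matches the header).
5^1 = 5
5^2 = 5 ⋆ 5 = 7
5^3 = 7 ⋆ 5 = 6
5^4 = 6 ⋆ 5 = 9
The first power of 5 equal to the identity is 5^4, so ord(5) = 4.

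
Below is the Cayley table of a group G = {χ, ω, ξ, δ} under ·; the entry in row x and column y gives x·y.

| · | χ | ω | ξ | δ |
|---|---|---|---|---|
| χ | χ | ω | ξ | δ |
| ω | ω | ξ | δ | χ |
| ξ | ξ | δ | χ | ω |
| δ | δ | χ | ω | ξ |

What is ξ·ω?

δ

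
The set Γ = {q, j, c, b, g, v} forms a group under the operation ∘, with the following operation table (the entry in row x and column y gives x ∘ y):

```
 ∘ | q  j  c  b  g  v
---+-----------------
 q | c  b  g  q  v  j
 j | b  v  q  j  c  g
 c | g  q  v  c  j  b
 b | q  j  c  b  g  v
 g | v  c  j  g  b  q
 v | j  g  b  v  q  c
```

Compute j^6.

b

j^1 = j
j^2 = j ∘ j = v
j^3 = v ∘ j = g
j^4 = g ∘ j = c
j^5 = c ∘ j = q
j^6 = q ∘ j = b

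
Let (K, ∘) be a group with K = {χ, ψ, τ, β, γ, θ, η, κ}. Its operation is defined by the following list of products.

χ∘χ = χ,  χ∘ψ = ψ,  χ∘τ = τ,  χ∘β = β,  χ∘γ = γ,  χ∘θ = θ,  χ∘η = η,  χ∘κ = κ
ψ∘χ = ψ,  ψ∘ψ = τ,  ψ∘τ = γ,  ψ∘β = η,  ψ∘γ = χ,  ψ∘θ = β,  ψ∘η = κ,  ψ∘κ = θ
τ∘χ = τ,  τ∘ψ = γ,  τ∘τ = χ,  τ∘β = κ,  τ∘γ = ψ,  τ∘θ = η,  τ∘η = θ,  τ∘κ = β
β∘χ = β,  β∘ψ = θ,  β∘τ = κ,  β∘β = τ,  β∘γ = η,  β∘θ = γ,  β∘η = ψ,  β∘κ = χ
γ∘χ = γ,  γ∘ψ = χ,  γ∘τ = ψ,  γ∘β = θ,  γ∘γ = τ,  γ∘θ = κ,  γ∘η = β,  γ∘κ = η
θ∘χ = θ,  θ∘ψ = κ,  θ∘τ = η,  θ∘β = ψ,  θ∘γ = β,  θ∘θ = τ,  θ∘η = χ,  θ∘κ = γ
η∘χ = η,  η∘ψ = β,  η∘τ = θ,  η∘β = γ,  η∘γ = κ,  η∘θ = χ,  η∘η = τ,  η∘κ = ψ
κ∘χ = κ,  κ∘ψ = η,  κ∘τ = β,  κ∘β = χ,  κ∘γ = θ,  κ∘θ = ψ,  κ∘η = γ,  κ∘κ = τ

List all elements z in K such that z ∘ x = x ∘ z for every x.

{τ, χ}

An element z is central iff its row equals its column in the table.
For θ: θ ∘ γ = β ≠ κ = γ ∘ θ, so θ ∉ Z.
Checking each element this way leaves Z(K) = {τ, χ}.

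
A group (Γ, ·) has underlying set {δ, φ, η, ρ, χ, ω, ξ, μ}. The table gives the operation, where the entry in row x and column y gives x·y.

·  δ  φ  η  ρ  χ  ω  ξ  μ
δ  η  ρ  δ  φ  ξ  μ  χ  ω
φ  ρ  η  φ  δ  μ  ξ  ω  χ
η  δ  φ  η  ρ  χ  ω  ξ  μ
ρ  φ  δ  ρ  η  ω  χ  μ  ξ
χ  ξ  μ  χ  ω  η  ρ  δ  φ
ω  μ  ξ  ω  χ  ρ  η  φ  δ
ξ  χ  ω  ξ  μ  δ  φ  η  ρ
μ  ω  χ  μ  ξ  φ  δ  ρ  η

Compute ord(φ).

The identity element is η (its row matches the header).
φ^1 = φ
φ^2 = φ·φ = η
The first power of φ equal to the identity is φ^2, so ord(φ) = 2.

2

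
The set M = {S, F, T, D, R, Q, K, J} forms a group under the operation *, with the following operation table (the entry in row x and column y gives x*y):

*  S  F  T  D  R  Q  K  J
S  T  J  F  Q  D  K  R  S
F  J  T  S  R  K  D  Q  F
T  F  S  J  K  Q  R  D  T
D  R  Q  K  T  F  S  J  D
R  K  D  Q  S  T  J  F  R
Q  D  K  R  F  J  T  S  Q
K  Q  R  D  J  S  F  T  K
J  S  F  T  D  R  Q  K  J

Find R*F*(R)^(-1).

S

The identity is J. In row R, the entry J sits in column Q, so R^(-1) = Q.
R*F = D
D*Q = S
(Structurally, M here is isomorphic to the quaternion group Q_8.)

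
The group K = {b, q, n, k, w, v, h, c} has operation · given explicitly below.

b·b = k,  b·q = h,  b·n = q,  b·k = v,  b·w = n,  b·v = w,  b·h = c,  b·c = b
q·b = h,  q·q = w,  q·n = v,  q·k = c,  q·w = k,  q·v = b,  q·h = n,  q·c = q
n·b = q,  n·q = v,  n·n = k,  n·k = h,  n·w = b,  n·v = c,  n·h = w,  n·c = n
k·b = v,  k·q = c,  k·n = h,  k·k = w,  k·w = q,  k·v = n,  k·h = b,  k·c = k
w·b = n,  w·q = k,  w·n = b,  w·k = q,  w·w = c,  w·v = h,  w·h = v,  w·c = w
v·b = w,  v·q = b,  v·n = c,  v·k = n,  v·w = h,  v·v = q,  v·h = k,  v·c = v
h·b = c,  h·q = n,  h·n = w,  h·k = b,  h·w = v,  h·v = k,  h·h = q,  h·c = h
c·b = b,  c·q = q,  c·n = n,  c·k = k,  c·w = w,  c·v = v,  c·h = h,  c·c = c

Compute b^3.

b^1 = b
b^2 = b·b = k
b^3 = k·b = v

v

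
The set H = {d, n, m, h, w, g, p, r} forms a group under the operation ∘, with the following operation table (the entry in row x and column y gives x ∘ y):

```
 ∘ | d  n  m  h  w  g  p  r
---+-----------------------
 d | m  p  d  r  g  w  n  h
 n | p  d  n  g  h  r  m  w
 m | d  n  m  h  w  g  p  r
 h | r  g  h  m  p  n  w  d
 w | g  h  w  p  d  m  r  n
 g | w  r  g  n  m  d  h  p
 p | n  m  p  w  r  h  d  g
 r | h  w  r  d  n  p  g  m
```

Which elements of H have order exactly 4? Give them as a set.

Identity is m. Compute the order of each non-identity element by repeated multiplication:
  d: d → m  (order 2)
  n: n → d → p → m  (order 4)
  h: h → m  (order 2)
  w: w → d → g → m  (order 4)
  g: g → d → w → m  (order 4)
  p: p → d → n → m  (order 4)
  r: r → m  (order 2)
Elements of order 4: {g, n, p, w}.

{g, n, p, w}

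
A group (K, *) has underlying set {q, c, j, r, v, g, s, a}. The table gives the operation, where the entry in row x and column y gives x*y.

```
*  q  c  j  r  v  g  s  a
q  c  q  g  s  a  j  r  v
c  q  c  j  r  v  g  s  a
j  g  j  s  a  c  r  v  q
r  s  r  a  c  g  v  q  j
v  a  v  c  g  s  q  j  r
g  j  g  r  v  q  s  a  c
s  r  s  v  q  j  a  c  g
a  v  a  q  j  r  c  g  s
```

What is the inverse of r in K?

r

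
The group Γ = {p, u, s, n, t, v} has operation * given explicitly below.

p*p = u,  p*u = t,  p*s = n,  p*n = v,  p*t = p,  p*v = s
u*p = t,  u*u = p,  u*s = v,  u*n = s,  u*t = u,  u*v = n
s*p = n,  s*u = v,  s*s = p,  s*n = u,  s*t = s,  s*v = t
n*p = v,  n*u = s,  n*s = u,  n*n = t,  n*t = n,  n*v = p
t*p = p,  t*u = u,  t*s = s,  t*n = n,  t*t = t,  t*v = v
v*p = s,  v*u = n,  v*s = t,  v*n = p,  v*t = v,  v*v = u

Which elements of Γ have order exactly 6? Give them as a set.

{s, v}

Identity is t. Compute the order of each non-identity element by repeated multiplication:
  p: p → u → t  (order 3)
  u: u → p → t  (order 3)
  s: s → p → n → u → v → t  (order 6)
  n: n → t  (order 2)
  v: v → u → n → p → s → t  (order 6)
Elements of order 6: {s, v}.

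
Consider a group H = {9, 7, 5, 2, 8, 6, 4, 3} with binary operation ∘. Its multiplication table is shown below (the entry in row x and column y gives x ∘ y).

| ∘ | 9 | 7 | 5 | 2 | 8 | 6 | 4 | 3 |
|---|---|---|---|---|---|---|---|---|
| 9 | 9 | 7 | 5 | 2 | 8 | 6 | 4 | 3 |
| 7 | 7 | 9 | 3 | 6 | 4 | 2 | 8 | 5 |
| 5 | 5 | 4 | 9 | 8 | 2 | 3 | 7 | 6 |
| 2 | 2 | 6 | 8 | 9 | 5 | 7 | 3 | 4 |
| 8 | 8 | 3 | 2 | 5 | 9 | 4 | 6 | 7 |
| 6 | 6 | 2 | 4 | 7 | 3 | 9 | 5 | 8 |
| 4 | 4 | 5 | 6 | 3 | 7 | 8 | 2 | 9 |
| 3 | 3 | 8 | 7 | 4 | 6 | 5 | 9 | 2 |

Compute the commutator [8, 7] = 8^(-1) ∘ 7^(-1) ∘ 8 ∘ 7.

Identity is 9; from the table 8^(-1) = 8 and 7^(-1) = 7.
8 ∘ 7 = 3
3 ∘ 8 = 6
6 ∘ 7 = 2

2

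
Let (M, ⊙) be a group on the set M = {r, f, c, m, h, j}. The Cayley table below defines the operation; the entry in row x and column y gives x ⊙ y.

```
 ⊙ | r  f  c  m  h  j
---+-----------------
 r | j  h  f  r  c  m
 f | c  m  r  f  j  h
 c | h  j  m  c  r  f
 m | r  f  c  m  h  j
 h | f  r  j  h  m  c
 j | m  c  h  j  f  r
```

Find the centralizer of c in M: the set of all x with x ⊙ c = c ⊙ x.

Compare row c with column c entry by entry.
h ⊙ c = j but c ⊙ h = r, so h does not.
Collecting the elements that commute with c: C(c) = {c, m}.

{c, m}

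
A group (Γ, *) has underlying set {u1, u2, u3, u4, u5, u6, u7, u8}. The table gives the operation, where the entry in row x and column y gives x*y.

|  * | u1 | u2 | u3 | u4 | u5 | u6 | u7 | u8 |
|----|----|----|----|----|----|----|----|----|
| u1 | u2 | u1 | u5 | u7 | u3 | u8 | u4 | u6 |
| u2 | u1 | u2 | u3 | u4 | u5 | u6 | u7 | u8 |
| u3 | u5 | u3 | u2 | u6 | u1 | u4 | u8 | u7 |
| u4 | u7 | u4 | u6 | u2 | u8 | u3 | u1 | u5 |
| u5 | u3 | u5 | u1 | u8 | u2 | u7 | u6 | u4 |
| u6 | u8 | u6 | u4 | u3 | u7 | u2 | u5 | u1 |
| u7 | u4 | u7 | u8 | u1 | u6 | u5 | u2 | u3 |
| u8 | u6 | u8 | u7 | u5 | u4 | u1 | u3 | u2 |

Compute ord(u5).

2

The identity element is u2 (its row matches the header).
u5^1 = u5
u5^2 = u5*u5 = u2
The first power of u5 equal to the identity is u5^2, so ord(u5) = 2.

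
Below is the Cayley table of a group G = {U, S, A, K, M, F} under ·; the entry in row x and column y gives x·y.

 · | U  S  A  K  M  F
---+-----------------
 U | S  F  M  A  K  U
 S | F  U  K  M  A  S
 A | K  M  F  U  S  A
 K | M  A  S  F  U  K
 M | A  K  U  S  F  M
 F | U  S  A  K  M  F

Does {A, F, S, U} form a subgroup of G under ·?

S·A = K, which is not in {A, F, S, U}.
The subset is not closed under ·, so it is not a subgroup.

No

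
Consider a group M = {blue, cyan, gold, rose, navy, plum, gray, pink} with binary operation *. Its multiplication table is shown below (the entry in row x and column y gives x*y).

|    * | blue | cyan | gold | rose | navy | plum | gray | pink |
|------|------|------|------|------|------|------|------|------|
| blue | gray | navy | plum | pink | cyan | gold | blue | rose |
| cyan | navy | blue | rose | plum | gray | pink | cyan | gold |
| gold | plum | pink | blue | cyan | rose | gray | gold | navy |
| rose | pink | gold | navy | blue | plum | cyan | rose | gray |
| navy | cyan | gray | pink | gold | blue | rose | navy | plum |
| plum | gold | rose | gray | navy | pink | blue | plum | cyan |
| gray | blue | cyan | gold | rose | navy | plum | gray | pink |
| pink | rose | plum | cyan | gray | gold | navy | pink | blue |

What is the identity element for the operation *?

The identity e satisfies e*x = x for all x, so its row in the table reproduces the column headers.
Row gray reads: blue, cyan, gold, rose, navy, plum, gray, pink — exactly the header order. So gray is the identity.
(Structurally, M here is isomorphic to the quaternion group Q_8.)

gray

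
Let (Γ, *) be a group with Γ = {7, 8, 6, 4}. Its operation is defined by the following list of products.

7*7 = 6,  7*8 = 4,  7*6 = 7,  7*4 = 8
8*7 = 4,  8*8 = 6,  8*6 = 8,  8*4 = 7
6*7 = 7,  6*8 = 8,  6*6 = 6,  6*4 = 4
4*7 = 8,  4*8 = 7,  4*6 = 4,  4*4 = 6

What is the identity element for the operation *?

6

The identity e satisfies e*x = x for all x, so its row in the table reproduces the column headers.
Row 6 reads: 7, 8, 6, 4 — exactly the header order. So 6 is the identity.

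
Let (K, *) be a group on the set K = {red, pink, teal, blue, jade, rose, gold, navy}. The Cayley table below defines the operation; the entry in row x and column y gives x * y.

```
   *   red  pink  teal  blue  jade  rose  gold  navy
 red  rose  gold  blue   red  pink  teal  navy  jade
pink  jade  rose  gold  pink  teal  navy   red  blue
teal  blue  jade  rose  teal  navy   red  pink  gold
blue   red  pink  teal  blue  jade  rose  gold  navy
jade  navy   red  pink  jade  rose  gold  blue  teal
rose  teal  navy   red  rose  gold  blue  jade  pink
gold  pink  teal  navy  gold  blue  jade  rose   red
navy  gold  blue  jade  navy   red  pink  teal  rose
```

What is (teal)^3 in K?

red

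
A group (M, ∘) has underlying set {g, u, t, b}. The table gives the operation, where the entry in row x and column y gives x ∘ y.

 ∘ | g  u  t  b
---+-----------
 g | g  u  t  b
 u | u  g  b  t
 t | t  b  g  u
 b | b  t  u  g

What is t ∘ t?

Read row t, column t: t ∘ t = g.
(Structurally, M here is isomorphic to the Klein four-group V_4.)

g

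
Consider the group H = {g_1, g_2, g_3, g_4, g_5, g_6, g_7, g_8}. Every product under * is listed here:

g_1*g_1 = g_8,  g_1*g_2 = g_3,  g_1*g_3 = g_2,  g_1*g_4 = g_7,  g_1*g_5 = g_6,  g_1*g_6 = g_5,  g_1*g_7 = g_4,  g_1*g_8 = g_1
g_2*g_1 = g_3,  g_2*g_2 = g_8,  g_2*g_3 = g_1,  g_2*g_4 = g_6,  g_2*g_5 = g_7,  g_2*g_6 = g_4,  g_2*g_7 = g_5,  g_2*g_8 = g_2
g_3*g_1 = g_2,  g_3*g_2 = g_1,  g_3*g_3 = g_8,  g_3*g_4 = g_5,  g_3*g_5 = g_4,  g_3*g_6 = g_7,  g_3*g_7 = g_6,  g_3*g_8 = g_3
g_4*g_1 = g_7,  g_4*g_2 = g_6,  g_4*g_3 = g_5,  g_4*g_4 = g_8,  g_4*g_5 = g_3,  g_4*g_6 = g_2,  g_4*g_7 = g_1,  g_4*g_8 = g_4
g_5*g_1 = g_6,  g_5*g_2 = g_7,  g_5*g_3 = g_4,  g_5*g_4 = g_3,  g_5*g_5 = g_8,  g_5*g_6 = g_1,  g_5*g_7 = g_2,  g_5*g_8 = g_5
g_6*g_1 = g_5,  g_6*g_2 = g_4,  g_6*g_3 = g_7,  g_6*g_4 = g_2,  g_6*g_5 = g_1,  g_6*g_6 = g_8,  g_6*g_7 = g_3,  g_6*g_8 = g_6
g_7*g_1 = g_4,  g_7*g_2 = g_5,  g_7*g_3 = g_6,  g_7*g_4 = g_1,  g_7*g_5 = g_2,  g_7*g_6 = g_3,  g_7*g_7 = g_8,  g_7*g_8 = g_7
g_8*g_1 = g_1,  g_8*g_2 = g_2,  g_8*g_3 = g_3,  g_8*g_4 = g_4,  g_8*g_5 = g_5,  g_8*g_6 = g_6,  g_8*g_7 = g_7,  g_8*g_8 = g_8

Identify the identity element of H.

g_8

The identity e satisfies e * x = x for all x, so its row in the table reproduces the column headers.
Row g_8 reads: g_1, g_2, g_3, g_4, g_5, g_6, g_7, g_8 — exactly the header order. So g_8 is the identity.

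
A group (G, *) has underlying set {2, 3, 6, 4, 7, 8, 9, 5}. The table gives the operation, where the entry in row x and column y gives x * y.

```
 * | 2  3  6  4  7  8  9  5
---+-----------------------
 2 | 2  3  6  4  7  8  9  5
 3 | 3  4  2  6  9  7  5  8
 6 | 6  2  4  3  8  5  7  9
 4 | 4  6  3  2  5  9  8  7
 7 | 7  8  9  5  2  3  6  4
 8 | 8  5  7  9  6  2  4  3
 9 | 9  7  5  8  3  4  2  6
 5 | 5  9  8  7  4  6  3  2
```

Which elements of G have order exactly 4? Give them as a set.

{3, 6}

Identity is 2. Compute the order of each non-identity element by repeated multiplication:
  3: 3 → 4 → 6 → 2  (order 4)
  6: 6 → 4 → 3 → 2  (order 4)
  4: 4 → 2  (order 2)
  7: 7 → 2  (order 2)
  8: 8 → 2  (order 2)
  9: 9 → 2  (order 2)
  5: 5 → 2  (order 2)
Elements of order 4: {3, 6}.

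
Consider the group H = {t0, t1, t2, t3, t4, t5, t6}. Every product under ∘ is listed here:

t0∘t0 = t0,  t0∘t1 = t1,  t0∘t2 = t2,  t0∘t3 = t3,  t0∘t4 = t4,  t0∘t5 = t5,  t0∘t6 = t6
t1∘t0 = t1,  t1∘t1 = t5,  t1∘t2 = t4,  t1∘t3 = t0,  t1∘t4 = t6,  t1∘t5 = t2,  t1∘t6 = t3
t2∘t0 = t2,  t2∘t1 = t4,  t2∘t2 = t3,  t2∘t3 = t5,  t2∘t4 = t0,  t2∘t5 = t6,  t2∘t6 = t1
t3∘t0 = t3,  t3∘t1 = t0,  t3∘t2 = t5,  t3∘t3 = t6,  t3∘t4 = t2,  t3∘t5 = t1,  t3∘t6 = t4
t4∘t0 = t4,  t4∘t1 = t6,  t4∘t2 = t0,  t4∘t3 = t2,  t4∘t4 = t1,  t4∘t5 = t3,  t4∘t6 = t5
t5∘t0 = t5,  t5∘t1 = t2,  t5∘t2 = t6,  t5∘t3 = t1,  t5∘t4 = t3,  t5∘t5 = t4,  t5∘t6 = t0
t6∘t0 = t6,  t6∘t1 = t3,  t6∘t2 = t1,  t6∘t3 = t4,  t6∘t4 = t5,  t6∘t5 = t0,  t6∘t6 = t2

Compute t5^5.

t2

t5^1 = t5
t5^2 = t5 ∘ t5 = t4
t5^3 = t4 ∘ t5 = t3
t5^4 = t3 ∘ t5 = t1
t5^5 = t1 ∘ t5 = t2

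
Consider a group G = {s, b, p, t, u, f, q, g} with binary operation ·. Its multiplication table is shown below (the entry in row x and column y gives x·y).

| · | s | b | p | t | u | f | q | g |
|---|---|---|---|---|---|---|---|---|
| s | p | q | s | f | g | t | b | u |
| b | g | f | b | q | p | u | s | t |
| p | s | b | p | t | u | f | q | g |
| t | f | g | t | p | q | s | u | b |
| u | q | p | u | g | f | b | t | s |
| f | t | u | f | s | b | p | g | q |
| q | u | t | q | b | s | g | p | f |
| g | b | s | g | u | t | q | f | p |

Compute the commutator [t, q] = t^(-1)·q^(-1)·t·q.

f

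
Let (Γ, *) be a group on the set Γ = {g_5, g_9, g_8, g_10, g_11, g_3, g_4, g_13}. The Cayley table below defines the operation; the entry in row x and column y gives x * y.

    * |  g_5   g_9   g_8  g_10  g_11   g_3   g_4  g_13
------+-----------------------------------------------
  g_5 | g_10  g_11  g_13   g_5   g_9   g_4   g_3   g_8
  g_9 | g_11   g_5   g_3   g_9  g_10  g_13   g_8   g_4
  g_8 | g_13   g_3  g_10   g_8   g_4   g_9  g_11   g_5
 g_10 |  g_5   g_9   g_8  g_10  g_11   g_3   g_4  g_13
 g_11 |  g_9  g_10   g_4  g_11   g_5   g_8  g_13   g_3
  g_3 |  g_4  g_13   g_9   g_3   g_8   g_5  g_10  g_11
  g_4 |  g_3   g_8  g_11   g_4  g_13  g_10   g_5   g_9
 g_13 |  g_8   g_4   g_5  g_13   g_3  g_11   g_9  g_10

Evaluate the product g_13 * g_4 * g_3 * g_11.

g_3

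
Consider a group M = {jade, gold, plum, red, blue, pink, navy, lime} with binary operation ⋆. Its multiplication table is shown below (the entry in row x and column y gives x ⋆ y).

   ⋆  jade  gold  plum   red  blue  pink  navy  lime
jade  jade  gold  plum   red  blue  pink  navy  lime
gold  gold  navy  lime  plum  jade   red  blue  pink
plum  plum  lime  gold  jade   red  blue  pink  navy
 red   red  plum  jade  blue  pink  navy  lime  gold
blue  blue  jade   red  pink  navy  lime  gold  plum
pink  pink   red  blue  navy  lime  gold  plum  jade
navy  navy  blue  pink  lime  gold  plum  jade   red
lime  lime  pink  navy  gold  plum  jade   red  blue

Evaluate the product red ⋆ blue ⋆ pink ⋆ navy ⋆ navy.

gold

red ⋆ blue = pink
pink ⋆ pink = gold
gold ⋆ navy = blue
blue ⋆ navy = gold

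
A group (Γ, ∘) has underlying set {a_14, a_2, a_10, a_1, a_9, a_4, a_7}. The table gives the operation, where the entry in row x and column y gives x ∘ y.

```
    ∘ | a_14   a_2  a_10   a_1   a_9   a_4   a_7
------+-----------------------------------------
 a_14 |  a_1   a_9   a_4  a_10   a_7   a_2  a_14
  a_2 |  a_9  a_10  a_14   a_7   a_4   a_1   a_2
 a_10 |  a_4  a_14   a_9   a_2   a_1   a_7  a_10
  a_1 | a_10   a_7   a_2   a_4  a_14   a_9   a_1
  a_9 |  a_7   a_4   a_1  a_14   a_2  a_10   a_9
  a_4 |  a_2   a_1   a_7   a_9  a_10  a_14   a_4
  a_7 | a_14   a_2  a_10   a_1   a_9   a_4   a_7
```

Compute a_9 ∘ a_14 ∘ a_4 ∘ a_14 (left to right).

a_9 ∘ a_14 = a_7
a_7 ∘ a_4 = a_4
a_4 ∘ a_14 = a_2

a_2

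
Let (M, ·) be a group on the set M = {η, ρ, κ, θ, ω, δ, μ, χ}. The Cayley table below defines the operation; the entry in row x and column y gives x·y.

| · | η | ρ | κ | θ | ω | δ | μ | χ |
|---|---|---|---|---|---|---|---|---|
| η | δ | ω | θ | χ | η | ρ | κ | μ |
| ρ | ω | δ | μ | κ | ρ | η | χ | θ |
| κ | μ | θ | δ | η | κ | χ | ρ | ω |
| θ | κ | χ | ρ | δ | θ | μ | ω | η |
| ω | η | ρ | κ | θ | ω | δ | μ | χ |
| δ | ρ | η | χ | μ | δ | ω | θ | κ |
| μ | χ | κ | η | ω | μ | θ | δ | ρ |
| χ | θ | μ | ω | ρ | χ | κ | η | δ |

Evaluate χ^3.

χ^1 = χ
χ^2 = χ·χ = δ
χ^3 = δ·χ = κ

κ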